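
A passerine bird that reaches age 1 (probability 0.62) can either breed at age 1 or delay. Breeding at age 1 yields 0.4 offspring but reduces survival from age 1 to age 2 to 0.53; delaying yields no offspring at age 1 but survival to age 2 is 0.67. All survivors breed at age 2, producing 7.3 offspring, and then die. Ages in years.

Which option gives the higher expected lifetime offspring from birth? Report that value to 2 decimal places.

breed at age 1: R₀ = 0.62 × (0.4 + 0.53 × 7.3) = 0.62 × 4.2690 = 2.6468
delay to age 2: R₀ = 0.62 × (0.67 × 7.3) = 0.62 × 4.8910 = 3.0324
Higher: delay to age 2 (3.0324).

3.03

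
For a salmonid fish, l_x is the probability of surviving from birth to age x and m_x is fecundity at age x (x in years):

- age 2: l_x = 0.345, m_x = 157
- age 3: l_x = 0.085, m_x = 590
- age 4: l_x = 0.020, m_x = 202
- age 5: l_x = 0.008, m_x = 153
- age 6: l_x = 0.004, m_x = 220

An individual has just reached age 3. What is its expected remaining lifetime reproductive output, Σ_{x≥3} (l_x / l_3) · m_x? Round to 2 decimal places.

662.28

l_3 = 0.085. Conditional survival from age 3 to x is l_x / l_3.
  x=3: (0.085/0.085) × 590 = 590.0000
  x=4: (0.020/0.085) × 202 = 47.5294
  x=5: (0.008/0.085) × 153 = 14.4000
  x=6: (0.004/0.085) × 220 = 10.3529
Sum = 590.0000 + 47.5294 + 14.4000 + 10.3529 = 662.2824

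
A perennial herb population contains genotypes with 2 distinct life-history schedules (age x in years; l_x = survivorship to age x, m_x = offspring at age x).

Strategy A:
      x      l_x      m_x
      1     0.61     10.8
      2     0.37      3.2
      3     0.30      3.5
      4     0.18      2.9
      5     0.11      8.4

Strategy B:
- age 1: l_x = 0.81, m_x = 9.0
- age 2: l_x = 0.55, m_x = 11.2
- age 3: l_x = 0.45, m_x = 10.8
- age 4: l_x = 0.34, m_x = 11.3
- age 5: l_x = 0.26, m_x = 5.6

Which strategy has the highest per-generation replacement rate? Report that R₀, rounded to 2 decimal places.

Strategy A: R₀ = 0.61×10.8 + 0.37×3.2 + 0.30×3.5 + 0.18×2.9 + 0.11×8.4 = 10.2680
Strategy B: R₀ = 0.81×9.0 + 0.55×11.2 + 0.45×10.8 + 0.34×11.3 + 0.26×5.6 = 23.6080
Highest R₀: strategy B with 23.6080.

23.61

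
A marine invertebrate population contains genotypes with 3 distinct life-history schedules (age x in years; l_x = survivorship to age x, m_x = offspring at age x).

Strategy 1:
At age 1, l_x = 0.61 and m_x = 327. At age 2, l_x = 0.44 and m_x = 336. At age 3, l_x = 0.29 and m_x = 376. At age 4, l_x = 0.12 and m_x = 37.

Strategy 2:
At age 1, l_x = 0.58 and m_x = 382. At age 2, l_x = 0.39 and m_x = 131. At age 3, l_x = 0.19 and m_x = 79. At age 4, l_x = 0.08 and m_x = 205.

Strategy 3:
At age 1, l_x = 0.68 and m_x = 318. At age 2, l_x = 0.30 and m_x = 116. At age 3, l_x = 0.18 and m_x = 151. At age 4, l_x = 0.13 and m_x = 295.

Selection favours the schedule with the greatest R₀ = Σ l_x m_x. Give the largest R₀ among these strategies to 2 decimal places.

460.79

Strategy 1: R₀ = 0.61×327 + 0.44×336 + 0.29×376 + 0.12×37 = 460.7900
Strategy 2: R₀ = 0.58×382 + 0.39×131 + 0.19×79 + 0.08×205 = 304.0600
Strategy 3: R₀ = 0.68×318 + 0.30×116 + 0.18×151 + 0.13×295 = 316.5700
Highest R₀: strategy 1 with 460.7900.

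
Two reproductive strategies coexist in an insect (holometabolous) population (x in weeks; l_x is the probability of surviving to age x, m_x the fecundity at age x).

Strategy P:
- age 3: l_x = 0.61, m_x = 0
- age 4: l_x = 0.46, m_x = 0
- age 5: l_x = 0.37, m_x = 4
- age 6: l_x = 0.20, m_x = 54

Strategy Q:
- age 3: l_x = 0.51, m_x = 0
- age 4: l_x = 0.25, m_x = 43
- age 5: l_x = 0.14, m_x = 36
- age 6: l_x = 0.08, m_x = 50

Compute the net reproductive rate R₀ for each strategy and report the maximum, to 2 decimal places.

Strategy P: R₀ = 0.61×0 + 0.46×0 + 0.37×4 + 0.20×54 = 12.2800
Strategy Q: R₀ = 0.51×0 + 0.25×43 + 0.14×36 + 0.08×50 = 19.7900
Highest R₀: strategy Q with 19.7900.

19.79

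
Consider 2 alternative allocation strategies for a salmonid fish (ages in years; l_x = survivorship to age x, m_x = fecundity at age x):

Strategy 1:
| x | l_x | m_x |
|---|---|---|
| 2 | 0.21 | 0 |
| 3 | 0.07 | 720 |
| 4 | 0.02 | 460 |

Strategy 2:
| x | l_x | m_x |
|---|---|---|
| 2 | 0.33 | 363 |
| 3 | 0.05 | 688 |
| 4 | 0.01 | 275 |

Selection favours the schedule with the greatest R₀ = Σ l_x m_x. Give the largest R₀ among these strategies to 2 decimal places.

Strategy 1: R₀ = 0.21×0 + 0.07×720 + 0.02×460 = 59.6000
Strategy 2: R₀ = 0.33×363 + 0.05×688 + 0.01×275 = 156.9400
Highest R₀: strategy 2 with 156.9400.

156.94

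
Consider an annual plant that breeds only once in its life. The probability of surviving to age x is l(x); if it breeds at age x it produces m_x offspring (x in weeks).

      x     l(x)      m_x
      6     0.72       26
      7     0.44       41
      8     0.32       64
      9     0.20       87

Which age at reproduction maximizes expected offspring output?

Expected offspring if breeding at age x = l(x) × m_x:
  age 6: 0.72 × 26 = 18.720
  age 7: 0.44 × 41 = 18.040
  age 8: 0.32 × 64 = 20.480
  age 9: 0.20 × 87 = 17.400
Maximum at age 8 (20.480).

8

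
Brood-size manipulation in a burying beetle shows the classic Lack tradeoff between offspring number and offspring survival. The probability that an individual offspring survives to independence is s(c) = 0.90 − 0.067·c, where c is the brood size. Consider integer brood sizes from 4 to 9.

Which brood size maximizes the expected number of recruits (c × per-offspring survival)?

7

Expected recruits = c × s(c):
  c=4: 4 × 0.632 = 2.528
  c=5: 5 × 0.565 = 2.825
  c=6: 6 × 0.498 = 2.988
  c=7: 7 × 0.431 = 3.017
  c=8: 8 × 0.364 = 2.912
  c=9: 9 × 0.297 = 2.673
Maximum at c = 7 (3.017 recruits).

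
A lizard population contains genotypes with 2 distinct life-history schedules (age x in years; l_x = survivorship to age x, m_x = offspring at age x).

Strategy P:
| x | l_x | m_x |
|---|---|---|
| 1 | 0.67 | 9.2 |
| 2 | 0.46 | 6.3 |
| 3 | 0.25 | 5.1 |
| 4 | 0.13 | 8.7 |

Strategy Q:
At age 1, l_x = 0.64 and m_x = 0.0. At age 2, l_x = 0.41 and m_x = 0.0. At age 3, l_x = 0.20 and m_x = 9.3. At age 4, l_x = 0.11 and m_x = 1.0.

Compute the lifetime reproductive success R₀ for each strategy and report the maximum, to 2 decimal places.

Strategy P: R₀ = 0.67×9.2 + 0.46×6.3 + 0.25×5.1 + 0.13×8.7 = 11.4680
Strategy Q: R₀ = 0.64×0.0 + 0.41×0.0 + 0.20×9.3 + 0.11×1.0 = 1.9700
Highest R₀: strategy P with 11.4680.

11.47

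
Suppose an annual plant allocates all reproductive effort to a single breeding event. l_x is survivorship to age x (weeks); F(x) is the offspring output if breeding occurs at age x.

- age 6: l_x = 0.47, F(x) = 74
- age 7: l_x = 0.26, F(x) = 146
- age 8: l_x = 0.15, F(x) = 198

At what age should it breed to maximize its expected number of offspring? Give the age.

7

Expected offspring if breeding at age x = l_x × F(x):
  age 6: 0.47 × 74 = 34.780
  age 7: 0.26 × 146 = 37.960
  age 8: 0.15 × 198 = 29.700
Maximum at age 7 (37.960).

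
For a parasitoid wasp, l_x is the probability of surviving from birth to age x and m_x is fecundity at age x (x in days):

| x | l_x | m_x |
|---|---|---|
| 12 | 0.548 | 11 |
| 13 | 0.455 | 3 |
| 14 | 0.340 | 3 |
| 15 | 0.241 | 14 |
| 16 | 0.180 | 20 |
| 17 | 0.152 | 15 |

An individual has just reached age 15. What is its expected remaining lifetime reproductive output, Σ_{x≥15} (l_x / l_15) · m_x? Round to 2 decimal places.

l_15 = 0.241. Conditional survival from age 15 to x is l_x / l_15.
  x=15: (0.241/0.241) × 14 = 14.0000
  x=16: (0.180/0.241) × 20 = 14.9378
  x=17: (0.152/0.241) × 15 = 9.4606
Sum = 14.0000 + 14.9378 + 9.4606 = 38.3983

38.40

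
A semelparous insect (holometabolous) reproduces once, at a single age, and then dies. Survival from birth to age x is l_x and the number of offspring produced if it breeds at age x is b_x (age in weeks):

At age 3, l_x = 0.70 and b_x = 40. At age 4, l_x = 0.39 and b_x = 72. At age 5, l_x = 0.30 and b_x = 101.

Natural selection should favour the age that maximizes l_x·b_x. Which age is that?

5

Expected offspring if breeding at age x = l_x × b_x:
  age 3: 0.70 × 40 = 28.000
  age 4: 0.39 × 72 = 28.080
  age 5: 0.30 × 101 = 30.300
Maximum at age 5 (30.300).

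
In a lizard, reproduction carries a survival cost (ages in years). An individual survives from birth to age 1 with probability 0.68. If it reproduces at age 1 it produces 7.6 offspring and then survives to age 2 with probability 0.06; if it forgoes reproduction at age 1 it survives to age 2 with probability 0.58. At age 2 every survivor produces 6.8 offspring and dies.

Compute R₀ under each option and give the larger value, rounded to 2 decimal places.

breed at age 1: R₀ = 0.68 × (7.6 + 0.06 × 6.8) = 0.68 × 8.0080 = 5.4454
delay to age 2: R₀ = 0.68 × (0.58 × 6.8) = 0.68 × 3.9440 = 2.6819
Higher: breed at age 1 (5.4454).

5.45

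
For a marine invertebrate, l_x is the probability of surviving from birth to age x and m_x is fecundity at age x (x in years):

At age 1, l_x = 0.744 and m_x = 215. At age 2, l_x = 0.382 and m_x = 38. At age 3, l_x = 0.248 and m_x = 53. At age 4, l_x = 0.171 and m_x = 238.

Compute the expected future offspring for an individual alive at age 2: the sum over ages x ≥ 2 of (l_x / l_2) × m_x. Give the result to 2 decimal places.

l_2 = 0.382. Conditional survival from age 2 to x is l_x / l_2.
  x=2: (0.382/0.382) × 38 = 38.0000
  x=3: (0.248/0.382) × 53 = 34.4084
  x=4: (0.171/0.382) × 238 = 106.5393
Sum = 38.0000 + 34.4084 + 106.5393 = 178.9476

178.95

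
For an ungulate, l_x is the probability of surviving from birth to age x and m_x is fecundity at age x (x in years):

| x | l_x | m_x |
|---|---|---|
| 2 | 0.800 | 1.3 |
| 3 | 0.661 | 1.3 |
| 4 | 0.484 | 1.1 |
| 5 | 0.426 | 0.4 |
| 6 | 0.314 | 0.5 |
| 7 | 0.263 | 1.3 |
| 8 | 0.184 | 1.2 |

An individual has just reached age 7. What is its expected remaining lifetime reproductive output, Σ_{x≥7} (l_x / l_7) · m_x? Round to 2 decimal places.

l_7 = 0.263. Conditional survival from age 7 to x is l_x / l_7.
  x=7: (0.263/0.263) × 1.3 = 1.3000
  x=8: (0.184/0.263) × 1.2 = 0.8395
Sum = 1.3000 + 0.8395 = 2.1395

2.14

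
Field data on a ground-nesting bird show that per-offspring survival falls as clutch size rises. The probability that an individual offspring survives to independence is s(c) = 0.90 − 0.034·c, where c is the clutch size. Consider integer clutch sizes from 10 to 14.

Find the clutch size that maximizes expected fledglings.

13

Expected fledglings = c × s(c):
  c=10: 10 × 0.560 = 5.600
  c=11: 11 × 0.526 = 5.786
  c=12: 12 × 0.492 = 5.904
  c=13: 13 × 0.458 = 5.954
  c=14: 14 × 0.424 = 5.936
Maximum at c = 13 (5.954 fledglings).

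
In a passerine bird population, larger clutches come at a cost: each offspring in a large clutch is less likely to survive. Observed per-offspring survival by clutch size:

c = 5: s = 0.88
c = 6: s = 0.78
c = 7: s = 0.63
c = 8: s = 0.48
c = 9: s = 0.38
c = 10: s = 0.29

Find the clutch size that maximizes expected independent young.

6

Expected independent young = c × s(c):
  c=5: 5 × 0.88 = 4.400
  c=6: 6 × 0.78 = 4.680
  c=7: 7 × 0.63 = 4.410
  c=8: 8 × 0.48 = 3.840
  c=9: 9 × 0.38 = 3.420
  c=10: 10 × 0.29 = 2.900
Maximum at c = 6 (4.680 independent young).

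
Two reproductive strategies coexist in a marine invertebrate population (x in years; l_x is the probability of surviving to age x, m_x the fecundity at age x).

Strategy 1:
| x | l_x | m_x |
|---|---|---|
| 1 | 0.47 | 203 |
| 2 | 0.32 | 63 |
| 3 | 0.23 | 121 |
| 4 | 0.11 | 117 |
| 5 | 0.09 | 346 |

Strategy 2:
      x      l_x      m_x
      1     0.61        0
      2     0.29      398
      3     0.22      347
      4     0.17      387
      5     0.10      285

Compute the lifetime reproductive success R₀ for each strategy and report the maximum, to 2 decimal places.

Strategy 1: R₀ = 0.47×203 + 0.32×63 + 0.23×121 + 0.11×117 + 0.09×346 = 187.4100
Strategy 2: R₀ = 0.61×0 + 0.29×398 + 0.22×347 + 0.17×387 + 0.10×285 = 286.0500
Highest R₀: strategy 2 with 286.0500.

286.05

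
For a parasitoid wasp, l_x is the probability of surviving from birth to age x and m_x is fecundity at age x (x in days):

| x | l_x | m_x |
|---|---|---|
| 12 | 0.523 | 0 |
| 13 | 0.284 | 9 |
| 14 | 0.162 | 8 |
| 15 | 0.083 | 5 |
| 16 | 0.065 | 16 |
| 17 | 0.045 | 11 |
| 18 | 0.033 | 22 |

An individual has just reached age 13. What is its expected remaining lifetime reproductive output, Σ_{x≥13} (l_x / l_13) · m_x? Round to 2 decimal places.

22.99

l_13 = 0.284. Conditional survival from age 13 to x is l_x / l_13.
  x=13: (0.284/0.284) × 9 = 9.0000
  x=14: (0.162/0.284) × 8 = 4.5634
  x=15: (0.083/0.284) × 5 = 1.4613
  x=16: (0.065/0.284) × 16 = 3.6620
  x=17: (0.045/0.284) × 11 = 1.7430
  x=18: (0.033/0.284) × 22 = 2.5563
Sum = 9.0000 + 4.5634 + 1.4613 + 3.6620 + 1.7430 + 2.5563 = 22.9859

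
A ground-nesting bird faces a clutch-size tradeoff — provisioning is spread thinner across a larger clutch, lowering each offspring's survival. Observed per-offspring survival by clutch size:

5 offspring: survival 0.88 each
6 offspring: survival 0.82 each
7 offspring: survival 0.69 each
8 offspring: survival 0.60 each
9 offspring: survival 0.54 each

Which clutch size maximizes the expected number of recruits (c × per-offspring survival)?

Expected recruits = c × s(c):
  c=5: 5 × 0.88 = 4.400
  c=6: 6 × 0.82 = 4.920
  c=7: 7 × 0.69 = 4.830
  c=8: 8 × 0.60 = 4.800
  c=9: 9 × 0.54 = 4.860
Maximum at c = 6 (4.920 recruits).

6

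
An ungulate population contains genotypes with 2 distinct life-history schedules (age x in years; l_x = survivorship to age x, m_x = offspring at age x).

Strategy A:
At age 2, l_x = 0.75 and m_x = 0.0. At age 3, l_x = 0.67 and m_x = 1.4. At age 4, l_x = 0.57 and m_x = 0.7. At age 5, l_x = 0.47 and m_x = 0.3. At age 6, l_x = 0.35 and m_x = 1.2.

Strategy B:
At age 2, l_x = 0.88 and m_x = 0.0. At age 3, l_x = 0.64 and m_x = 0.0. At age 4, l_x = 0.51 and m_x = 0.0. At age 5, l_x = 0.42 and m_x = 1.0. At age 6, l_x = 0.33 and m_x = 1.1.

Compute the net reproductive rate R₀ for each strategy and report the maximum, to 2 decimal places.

1.90

Strategy A: R₀ = 0.75×0.0 + 0.67×1.4 + 0.57×0.7 + 0.47×0.3 + 0.35×1.2 = 1.8980
Strategy B: R₀ = 0.88×0.0 + 0.64×0.0 + 0.51×0.0 + 0.42×1.0 + 0.33×1.1 = 0.7830
Highest R₀: strategy A with 1.8980.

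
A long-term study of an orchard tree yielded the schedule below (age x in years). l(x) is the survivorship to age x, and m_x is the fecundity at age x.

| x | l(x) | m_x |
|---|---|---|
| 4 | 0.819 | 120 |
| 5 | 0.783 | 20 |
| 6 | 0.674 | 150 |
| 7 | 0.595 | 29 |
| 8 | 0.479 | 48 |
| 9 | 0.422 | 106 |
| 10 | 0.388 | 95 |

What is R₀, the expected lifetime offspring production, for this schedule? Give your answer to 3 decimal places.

336.879

R₀ = Σ l(x) m_x:
  age 4: 0.819 × 120 = 98.2800
  age 5: 0.783 × 20 = 15.6600
  age 6: 0.674 × 150 = 101.1000
  age 7: 0.595 × 29 = 17.2550
  age 8: 0.479 × 48 = 22.9920
  age 9: 0.422 × 106 = 44.7320
  age 10: 0.388 × 95 = 36.8600
R₀ = 98.2800 + 15.6600 + 101.1000 + 17.2550 + 22.9920 + 44.7320 + 36.8600 = 336.8790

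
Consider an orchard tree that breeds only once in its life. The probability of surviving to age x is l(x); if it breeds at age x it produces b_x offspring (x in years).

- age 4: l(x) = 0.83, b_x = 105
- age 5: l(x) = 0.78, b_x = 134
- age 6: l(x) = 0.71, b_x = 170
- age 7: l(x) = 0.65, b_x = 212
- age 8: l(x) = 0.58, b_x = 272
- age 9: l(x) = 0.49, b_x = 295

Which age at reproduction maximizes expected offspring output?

8

Expected offspring if breeding at age x = l(x) × b_x:
  age 4: 0.83 × 105 = 87.150
  age 5: 0.78 × 134 = 104.520
  age 6: 0.71 × 170 = 120.700
  age 7: 0.65 × 212 = 137.800
  age 8: 0.58 × 272 = 157.760
  age 9: 0.49 × 295 = 144.550
Maximum at age 8 (157.760).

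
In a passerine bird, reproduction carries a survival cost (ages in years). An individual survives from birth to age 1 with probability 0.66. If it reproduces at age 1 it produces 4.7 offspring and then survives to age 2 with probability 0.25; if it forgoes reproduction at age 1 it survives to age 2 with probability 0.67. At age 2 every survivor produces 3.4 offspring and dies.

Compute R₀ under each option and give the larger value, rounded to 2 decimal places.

breed at age 1: R₀ = 0.66 × (4.7 + 0.25 × 3.4) = 0.66 × 5.5500 = 3.6630
delay to age 2: R₀ = 0.66 × (0.67 × 3.4) = 0.66 × 2.2780 = 1.5035
Higher: breed at age 1 (3.6630).

3.66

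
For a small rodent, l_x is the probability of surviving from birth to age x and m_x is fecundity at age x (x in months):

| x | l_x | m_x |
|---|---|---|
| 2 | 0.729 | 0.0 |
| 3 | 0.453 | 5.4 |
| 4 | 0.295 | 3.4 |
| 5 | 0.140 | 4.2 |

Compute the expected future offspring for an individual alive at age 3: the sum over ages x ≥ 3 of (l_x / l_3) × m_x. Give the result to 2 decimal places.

l_3 = 0.453. Conditional survival from age 3 to x is l_x / l_3.
  x=3: (0.453/0.453) × 5.4 = 5.4000
  x=4: (0.295/0.453) × 3.4 = 2.2141
  x=5: (0.140/0.453) × 4.2 = 1.2980
Sum = 5.4000 + 2.2141 + 1.2980 = 8.9121

8.91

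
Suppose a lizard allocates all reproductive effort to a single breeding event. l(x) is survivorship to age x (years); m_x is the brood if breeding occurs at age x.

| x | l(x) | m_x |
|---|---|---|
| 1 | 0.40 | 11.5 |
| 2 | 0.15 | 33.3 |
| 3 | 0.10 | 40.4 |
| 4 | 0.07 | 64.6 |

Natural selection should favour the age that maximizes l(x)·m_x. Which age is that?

Expected offspring if breeding at age x = l(x) × m_x:
  age 1: 0.40 × 11.5 = 4.600
  age 2: 0.15 × 33.3 = 4.995
  age 3: 0.10 × 40.4 = 4.040
  age 4: 0.07 × 64.6 = 4.522
Maximum at age 2 (4.995).

2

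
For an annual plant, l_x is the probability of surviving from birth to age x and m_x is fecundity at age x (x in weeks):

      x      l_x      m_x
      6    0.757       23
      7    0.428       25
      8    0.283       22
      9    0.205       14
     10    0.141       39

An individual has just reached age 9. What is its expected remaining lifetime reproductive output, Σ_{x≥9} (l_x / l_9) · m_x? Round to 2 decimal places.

l_9 = 0.205. Conditional survival from age 9 to x is l_x / l_9.
  x=9: (0.205/0.205) × 14 = 14.0000
  x=10: (0.141/0.205) × 39 = 26.8244
Sum = 14.0000 + 26.8244 = 40.8244

40.82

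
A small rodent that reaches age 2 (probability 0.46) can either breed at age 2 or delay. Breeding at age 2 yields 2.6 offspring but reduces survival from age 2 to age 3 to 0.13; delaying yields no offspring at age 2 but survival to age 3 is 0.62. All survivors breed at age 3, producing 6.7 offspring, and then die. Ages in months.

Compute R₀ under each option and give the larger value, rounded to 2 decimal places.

breed at age 2: R₀ = 0.46 × (2.6 + 0.13 × 6.7) = 0.46 × 3.4710 = 1.5967
delay to age 3: R₀ = 0.46 × (0.62 × 6.7) = 0.46 × 4.1540 = 1.9108
Higher: delay to age 3 (1.9108).

1.91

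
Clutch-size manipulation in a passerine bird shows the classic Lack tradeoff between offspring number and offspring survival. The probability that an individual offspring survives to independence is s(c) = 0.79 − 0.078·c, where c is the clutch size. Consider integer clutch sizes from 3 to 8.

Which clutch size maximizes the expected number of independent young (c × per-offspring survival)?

5

Expected independent young = c × s(c):
  c=3: 3 × 0.556 = 1.668
  c=4: 4 × 0.478 = 1.912
  c=5: 5 × 0.400 = 2.000
  c=6: 6 × 0.322 = 1.932
  c=7: 7 × 0.244 = 1.708
  c=8: 8 × 0.166 = 1.328
Maximum at c = 5 (2.000 independent young).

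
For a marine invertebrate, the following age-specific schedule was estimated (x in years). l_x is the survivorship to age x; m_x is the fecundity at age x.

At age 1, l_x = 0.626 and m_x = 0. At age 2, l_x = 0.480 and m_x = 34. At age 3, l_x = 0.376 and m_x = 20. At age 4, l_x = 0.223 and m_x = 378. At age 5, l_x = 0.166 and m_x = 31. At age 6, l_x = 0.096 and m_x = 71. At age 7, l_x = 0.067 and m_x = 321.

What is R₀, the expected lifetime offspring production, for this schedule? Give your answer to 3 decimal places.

R₀ = Σ l_x m_x:
  age 1: 0.626 × 0 = 0.0000
  age 2: 0.480 × 34 = 16.3200
  age 3: 0.376 × 20 = 7.5200
  age 4: 0.223 × 378 = 84.2940
  age 5: 0.166 × 31 = 5.1460
  age 6: 0.096 × 71 = 6.8160
  age 7: 0.067 × 321 = 21.5070
R₀ = 0.0000 + 16.3200 + 7.5200 + 84.2940 + 5.1460 + 6.8160 + 21.5070 = 141.6030

141.603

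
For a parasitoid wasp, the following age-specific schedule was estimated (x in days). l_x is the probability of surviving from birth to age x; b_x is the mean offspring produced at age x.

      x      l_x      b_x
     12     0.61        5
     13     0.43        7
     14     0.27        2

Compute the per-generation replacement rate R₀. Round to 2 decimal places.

R₀ = Σ l_x b_x:
  age 12: 0.61 × 5 = 3.0500
  age 13: 0.43 × 7 = 3.0100
  age 14: 0.27 × 2 = 0.5400
R₀ = 3.0500 + 3.0100 + 0.5400 = 6.6000

6.60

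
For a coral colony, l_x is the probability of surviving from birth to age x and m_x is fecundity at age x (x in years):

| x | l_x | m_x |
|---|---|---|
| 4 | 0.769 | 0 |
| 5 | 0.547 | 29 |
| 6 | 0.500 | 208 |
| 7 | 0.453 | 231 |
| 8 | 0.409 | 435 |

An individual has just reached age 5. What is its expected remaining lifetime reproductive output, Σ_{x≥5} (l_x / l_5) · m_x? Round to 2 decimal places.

l_5 = 0.547. Conditional survival from age 5 to x is l_x / l_5.
  x=5: (0.547/0.547) × 29 = 29.0000
  x=6: (0.500/0.547) × 208 = 190.1280
  x=7: (0.453/0.547) × 231 = 191.3035
  x=8: (0.409/0.547) × 435 = 325.2559
Sum = 29.0000 + 190.1280 + 191.3035 + 325.2559 = 735.6874

735.69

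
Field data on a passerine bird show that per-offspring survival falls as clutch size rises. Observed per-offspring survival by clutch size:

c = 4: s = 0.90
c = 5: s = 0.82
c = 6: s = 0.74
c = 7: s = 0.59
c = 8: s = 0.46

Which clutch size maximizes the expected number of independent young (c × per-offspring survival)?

Expected independent young = c × s(c):
  c=4: 4 × 0.90 = 3.600
  c=5: 5 × 0.82 = 4.100
  c=6: 6 × 0.74 = 4.440
  c=7: 7 × 0.59 = 4.130
  c=8: 8 × 0.46 = 3.680
Maximum at c = 6 (4.440 independent young).

6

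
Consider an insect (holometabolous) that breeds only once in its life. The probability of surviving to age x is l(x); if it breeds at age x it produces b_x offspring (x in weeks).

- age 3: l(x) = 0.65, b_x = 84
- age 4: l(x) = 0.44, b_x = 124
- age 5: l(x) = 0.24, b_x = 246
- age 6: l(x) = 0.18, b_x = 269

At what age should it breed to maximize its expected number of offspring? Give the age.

Expected offspring if breeding at age x = l(x) × b_x:
  age 3: 0.65 × 84 = 54.600
  age 4: 0.44 × 124 = 54.560
  age 5: 0.24 × 246 = 59.040
  age 6: 0.18 × 269 = 48.420
Maximum at age 5 (59.040).

5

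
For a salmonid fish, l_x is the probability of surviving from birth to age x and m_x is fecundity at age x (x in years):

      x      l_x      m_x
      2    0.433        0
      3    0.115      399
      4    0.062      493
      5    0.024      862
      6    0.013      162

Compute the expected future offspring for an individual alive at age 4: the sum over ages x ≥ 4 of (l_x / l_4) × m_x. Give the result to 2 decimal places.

l_4 = 0.062. Conditional survival from age 4 to x is l_x / l_4.
  x=4: (0.062/0.062) × 493 = 493.0000
  x=5: (0.024/0.062) × 862 = 333.6774
  x=6: (0.013/0.062) × 162 = 33.9677
Sum = 493.0000 + 333.6774 + 33.9677 = 860.6452

860.65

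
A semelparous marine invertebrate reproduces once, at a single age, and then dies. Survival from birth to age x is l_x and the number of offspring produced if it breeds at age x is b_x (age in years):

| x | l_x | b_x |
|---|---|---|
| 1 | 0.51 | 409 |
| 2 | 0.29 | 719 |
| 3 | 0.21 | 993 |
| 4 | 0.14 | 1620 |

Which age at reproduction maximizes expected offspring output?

Expected offspring if breeding at age x = l_x × b_x:
  age 1: 0.51 × 409 = 208.590
  age 2: 0.29 × 719 = 208.510
  age 3: 0.21 × 993 = 208.530
  age 4: 0.14 × 1620 = 226.800
Maximum at age 4 (226.800).

4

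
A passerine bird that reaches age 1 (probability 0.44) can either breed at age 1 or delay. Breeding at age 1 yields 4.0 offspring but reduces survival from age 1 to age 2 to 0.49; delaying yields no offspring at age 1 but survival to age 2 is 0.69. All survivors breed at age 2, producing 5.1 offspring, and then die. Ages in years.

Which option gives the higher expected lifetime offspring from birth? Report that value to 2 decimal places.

2.86

breed at age 1: R₀ = 0.44 × (4.0 + 0.49 × 5.1) = 0.44 × 6.4990 = 2.8596
delay to age 2: R₀ = 0.44 × (0.69 × 5.1) = 0.44 × 3.5190 = 1.5484
Higher: breed at age 1 (2.8596).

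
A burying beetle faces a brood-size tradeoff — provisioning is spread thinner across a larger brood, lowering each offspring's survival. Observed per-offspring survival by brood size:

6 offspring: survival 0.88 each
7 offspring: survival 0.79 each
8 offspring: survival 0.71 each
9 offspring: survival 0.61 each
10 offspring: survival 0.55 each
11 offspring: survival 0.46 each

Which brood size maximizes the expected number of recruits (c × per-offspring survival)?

8

Expected recruits = c × s(c):
  c=6: 6 × 0.88 = 5.280
  c=7: 7 × 0.79 = 5.530
  c=8: 8 × 0.71 = 5.680
  c=9: 9 × 0.61 = 5.490
  c=10: 10 × 0.55 = 5.500
  c=11: 11 × 0.46 = 5.060
Maximum at c = 8 (5.680 recruits).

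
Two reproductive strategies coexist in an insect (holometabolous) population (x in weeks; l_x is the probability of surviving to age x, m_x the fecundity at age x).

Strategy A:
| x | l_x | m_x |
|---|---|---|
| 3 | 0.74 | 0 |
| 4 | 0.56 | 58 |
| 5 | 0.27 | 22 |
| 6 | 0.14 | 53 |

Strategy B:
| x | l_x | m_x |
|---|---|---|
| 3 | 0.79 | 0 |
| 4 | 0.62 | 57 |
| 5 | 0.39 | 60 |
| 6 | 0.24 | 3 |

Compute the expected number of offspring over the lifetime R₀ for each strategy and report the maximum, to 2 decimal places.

Strategy A: R₀ = 0.74×0 + 0.56×58 + 0.27×22 + 0.14×53 = 45.8400
Strategy B: R₀ = 0.79×0 + 0.62×57 + 0.39×60 + 0.24×3 = 59.4600
Highest R₀: strategy B with 59.4600.

59.46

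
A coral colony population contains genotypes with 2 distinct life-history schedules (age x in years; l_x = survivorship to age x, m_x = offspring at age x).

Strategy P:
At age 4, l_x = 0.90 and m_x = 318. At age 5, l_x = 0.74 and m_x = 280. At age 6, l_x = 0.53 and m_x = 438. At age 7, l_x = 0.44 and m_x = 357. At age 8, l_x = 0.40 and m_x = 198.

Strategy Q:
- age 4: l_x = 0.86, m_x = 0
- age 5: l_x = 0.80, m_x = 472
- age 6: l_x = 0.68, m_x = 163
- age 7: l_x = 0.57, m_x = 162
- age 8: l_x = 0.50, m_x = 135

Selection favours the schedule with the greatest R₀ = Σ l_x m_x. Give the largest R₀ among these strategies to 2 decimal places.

Strategy P: R₀ = 0.90×318 + 0.74×280 + 0.53×438 + 0.44×357 + 0.40×198 = 961.8200
Strategy Q: R₀ = 0.86×0 + 0.80×472 + 0.68×163 + 0.57×162 + 0.50×135 = 648.2800
Highest R₀: strategy P with 961.8200.

961.82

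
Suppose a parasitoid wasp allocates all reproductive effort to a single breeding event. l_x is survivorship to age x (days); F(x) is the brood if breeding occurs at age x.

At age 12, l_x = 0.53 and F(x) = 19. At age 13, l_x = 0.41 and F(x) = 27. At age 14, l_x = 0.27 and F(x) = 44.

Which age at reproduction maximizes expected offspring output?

Expected offspring if breeding at age x = l_x × F(x):
  age 12: 0.53 × 19 = 10.070
  age 13: 0.41 × 27 = 11.070
  age 14: 0.27 × 44 = 11.880
Maximum at age 14 (11.880).

14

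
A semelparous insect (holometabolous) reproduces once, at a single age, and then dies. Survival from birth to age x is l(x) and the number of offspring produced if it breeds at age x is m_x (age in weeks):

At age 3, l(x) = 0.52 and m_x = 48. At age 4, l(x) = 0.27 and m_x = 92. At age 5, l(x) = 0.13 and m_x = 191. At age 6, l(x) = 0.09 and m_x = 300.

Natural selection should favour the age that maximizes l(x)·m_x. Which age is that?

6

Expected offspring if breeding at age x = l(x) × m_x:
  age 3: 0.52 × 48 = 24.960
  age 4: 0.27 × 92 = 24.840
  age 5: 0.13 × 191 = 24.830
  age 6: 0.09 × 300 = 27.000
Maximum at age 6 (27.000).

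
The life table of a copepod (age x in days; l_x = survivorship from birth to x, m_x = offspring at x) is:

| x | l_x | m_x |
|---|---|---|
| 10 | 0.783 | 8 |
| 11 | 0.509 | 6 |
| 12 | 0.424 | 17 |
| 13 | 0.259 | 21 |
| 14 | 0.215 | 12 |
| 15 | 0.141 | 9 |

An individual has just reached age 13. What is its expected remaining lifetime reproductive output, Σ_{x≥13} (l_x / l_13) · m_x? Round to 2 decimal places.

35.86

l_13 = 0.259. Conditional survival from age 13 to x is l_x / l_13.
  x=13: (0.259/0.259) × 21 = 21.0000
  x=14: (0.215/0.259) × 12 = 9.9614
  x=15: (0.141/0.259) × 9 = 4.8996
Sum = 21.0000 + 9.9614 + 4.8996 = 35.8610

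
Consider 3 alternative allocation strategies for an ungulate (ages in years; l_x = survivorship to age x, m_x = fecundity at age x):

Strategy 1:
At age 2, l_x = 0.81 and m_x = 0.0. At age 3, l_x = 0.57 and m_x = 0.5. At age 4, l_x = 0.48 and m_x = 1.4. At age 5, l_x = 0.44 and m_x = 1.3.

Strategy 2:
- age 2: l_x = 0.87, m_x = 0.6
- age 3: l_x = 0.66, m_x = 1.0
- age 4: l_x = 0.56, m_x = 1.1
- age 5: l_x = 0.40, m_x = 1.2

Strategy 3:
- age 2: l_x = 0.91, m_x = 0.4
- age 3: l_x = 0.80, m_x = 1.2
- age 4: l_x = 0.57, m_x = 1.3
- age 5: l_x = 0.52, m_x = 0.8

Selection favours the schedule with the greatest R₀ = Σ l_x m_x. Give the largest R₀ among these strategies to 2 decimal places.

2.48

Strategy 1: R₀ = 0.81×0.0 + 0.57×0.5 + 0.48×1.4 + 0.44×1.3 = 1.5290
Strategy 2: R₀ = 0.87×0.6 + 0.66×1.0 + 0.56×1.1 + 0.40×1.2 = 2.2780
Strategy 3: R₀ = 0.91×0.4 + 0.80×1.2 + 0.57×1.3 + 0.52×0.8 = 2.4810
Highest R₀: strategy 3 with 2.4810.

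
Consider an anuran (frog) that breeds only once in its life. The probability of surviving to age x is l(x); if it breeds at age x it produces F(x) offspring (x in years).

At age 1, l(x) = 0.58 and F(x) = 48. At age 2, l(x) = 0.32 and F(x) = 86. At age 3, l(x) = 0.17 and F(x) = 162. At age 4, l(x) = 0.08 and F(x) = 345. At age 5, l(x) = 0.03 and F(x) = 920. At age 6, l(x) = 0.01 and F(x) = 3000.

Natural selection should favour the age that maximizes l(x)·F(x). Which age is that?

Expected offspring if breeding at age x = l(x) × F(x):
  age 1: 0.58 × 48 = 27.840
  age 2: 0.32 × 86 = 27.520
  age 3: 0.17 × 162 = 27.540
  age 4: 0.08 × 345 = 27.600
  age 5: 0.03 × 920 = 27.600
  age 6: 0.01 × 3000 = 30.000
Maximum at age 6 (30.000).

6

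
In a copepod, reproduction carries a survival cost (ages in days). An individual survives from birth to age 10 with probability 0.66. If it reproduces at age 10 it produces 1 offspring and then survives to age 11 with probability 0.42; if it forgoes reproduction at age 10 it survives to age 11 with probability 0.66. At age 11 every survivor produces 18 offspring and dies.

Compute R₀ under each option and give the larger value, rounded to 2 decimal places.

breed at age 10: R₀ = 0.66 × (1 + 0.42 × 18) = 0.66 × 8.5600 = 5.6496
delay to age 11: R₀ = 0.66 × (0.66 × 18) = 0.66 × 11.8800 = 7.8408
Higher: delay to age 11 (7.8408).

7.84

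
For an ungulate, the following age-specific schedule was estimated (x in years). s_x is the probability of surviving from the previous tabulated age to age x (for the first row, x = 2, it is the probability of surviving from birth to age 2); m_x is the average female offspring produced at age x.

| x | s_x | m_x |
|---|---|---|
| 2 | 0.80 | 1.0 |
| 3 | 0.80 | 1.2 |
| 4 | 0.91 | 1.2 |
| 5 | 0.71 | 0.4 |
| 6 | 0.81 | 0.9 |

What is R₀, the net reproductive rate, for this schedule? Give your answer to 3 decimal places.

Survivorship from birth: l_x = s_2·s_3·…·s_x.
  l_2 = 0.80000
  l_3 = 0.64000
  l_4 = 0.58240
  l_5 = 0.41350
  l_6 = 0.33494
R₀ = Σ l_x m_x:
  age 2: 0.80000 × 1.0 = 0.8000
  age 3: 0.64000 × 1.2 = 0.7680
  age 4: 0.58240 × 1.2 = 0.6989
  age 5: 0.41350 × 0.4 = 0.1654
  age 6: 0.33494 × 0.9 = 0.3014
R₀ = 0.8000 + 0.7680 + 0.6989 + 0.1654 + 0.3014 = 2.7337

2.734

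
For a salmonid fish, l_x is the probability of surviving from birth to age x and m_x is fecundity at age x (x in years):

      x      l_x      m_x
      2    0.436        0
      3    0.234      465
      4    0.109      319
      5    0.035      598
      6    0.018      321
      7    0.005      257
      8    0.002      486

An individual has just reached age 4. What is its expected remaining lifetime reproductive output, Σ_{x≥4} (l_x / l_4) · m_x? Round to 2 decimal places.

l_4 = 0.109. Conditional survival from age 4 to x is l_x / l_4.
  x=4: (0.109/0.109) × 319 = 319.0000
  x=5: (0.035/0.109) × 598 = 192.0183
  x=6: (0.018/0.109) × 321 = 53.0092
  x=7: (0.005/0.109) × 257 = 11.7890
  x=8: (0.002/0.109) × 486 = 8.9174
Sum = 319.0000 + 192.0183 + 53.0092 + 11.7890 + 8.9174 = 584.7339

584.73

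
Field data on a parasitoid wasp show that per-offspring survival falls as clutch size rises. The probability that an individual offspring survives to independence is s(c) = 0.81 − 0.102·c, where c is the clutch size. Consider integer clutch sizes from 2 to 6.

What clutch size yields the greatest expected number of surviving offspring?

Expected surviving offspring = c × s(c):
  c=2: 2 × 0.606 = 1.212
  c=3: 3 × 0.504 = 1.512
  c=4: 4 × 0.402 = 1.608
  c=5: 5 × 0.300 = 1.500
  c=6: 6 × 0.198 = 1.188
Maximum at c = 4 (1.608 surviving offspring).

4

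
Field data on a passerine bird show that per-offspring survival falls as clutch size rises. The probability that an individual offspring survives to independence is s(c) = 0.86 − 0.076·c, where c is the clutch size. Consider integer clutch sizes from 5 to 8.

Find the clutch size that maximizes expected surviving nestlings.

Expected surviving nestlings = c × s(c):
  c=5: 5 × 0.480 = 2.400
  c=6: 6 × 0.404 = 2.424
  c=7: 7 × 0.328 = 2.296
  c=8: 8 × 0.252 = 2.016
Maximum at c = 6 (2.424 surviving nestlings).

6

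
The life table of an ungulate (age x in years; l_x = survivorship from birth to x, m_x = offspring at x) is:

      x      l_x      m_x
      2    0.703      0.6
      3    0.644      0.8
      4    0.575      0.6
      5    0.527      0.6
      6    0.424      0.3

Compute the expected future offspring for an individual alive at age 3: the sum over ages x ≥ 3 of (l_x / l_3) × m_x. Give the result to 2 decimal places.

l_3 = 0.644. Conditional survival from age 3 to x is l_x / l_3.
  x=3: (0.644/0.644) × 0.8 = 0.8000
  x=4: (0.575/0.644) × 0.6 = 0.5357
  x=5: (0.527/0.644) × 0.6 = 0.4910
  x=6: (0.424/0.644) × 0.3 = 0.1975
Sum = 0.8000 + 0.5357 + 0.4910 + 0.1975 = 2.0242

2.02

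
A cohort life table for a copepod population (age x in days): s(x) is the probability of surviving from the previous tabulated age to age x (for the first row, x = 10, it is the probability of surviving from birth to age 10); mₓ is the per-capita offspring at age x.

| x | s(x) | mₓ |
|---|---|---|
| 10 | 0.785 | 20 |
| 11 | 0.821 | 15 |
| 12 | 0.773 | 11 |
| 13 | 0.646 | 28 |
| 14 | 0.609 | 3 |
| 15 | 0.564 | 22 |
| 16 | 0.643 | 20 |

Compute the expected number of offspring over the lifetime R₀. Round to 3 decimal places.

44.300

Survivorship from birth: l_x = s_10·s_11·…·s_x.
  l_10 = 0.78500
  l_11 = 0.64448
  l_12 = 0.49819
  l_13 = 0.32183
  l_14 = 0.19599
  l_15 = 0.11054
  l_16 = 0.07108
R₀ = Σ l_x mₓ:
  age 10: 0.78500 × 20 = 15.7000
  age 11: 0.64448 × 15 = 9.6672
  age 12: 0.49819 × 11 = 5.4801
  age 13: 0.32183 × 28 = 9.0112
  age 14: 0.19599 × 3 = 0.5880
  age 15: 0.11054 × 22 = 2.4319
  age 16: 0.07108 × 20 = 1.4216
R₀ = 15.7000 + 9.6672 + 5.4801 + 9.0112 + 0.5880 + 2.4319 + 1.4216 = 44.3000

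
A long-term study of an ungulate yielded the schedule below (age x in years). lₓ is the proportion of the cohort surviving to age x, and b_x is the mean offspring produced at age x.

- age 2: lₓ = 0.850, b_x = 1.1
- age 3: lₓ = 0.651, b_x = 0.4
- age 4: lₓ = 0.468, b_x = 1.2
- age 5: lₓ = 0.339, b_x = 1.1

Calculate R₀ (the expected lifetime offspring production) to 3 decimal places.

2.130

R₀ = Σ lₓ b_x:
  age 2: 0.850 × 1.1 = 0.9350
  age 3: 0.651 × 0.4 = 0.2604
  age 4: 0.468 × 1.2 = 0.5616
  age 5: 0.339 × 1.1 = 0.3729
R₀ = 0.9350 + 0.2604 + 0.5616 + 0.3729 = 2.1299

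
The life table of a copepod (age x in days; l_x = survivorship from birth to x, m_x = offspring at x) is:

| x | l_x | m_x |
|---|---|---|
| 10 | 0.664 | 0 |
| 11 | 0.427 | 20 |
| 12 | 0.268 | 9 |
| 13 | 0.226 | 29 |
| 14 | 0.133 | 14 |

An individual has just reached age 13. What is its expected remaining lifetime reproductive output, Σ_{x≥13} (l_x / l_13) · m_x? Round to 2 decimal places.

37.24

l_13 = 0.226. Conditional survival from age 13 to x is l_x / l_13.
  x=13: (0.226/0.226) × 29 = 29.0000
  x=14: (0.133/0.226) × 14 = 8.2389
Sum = 29.0000 + 8.2389 = 37.2389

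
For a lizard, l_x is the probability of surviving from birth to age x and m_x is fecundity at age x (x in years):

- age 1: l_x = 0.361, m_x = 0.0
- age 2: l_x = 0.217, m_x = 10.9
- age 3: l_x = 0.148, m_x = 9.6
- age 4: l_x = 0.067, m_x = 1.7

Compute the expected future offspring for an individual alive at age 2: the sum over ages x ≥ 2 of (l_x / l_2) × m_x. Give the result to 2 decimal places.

l_2 = 0.217. Conditional survival from age 2 to x is l_x / l_2.
  x=2: (0.217/0.217) × 10.9 = 10.9000
  x=3: (0.148/0.217) × 9.6 = 6.5475
  x=4: (0.067/0.217) × 1.7 = 0.5249
Sum = 10.9000 + 6.5475 + 0.5249 = 17.9724

17.97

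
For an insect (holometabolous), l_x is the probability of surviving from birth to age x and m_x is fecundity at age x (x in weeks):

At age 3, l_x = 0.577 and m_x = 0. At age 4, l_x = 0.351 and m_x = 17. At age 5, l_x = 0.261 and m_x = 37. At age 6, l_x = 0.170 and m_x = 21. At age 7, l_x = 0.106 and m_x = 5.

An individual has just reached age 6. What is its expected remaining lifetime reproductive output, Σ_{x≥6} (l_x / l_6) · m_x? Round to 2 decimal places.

24.12

l_6 = 0.170. Conditional survival from age 6 to x is l_x / l_6.
  x=6: (0.170/0.170) × 21 = 21.0000
  x=7: (0.106/0.170) × 5 = 3.1176
Sum = 21.0000 + 3.1176 = 24.1176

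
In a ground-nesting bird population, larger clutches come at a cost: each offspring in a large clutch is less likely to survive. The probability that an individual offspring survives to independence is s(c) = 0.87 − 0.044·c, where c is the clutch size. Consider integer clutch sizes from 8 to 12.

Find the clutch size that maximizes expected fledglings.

Expected fledglings = c × s(c):
  c=8: 8 × 0.518 = 4.144
  c=9: 9 × 0.474 = 4.266
  c=10: 10 × 0.430 = 4.300
  c=11: 11 × 0.386 = 4.246
  c=12: 12 × 0.342 = 4.104
Maximum at c = 10 (4.300 fledglings).

10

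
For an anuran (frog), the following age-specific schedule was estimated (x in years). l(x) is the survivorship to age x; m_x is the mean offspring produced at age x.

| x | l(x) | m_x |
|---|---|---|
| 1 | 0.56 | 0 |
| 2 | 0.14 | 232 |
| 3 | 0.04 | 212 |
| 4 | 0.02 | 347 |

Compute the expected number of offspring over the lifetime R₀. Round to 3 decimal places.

R₀ = Σ l(x) m_x:
  age 1: 0.56 × 0 = 0.0000
  age 2: 0.14 × 232 = 32.4800
  age 3: 0.04 × 212 = 8.4800
  age 4: 0.02 × 347 = 6.9400
R₀ = 0.0000 + 32.4800 + 8.4800 + 6.9400 = 47.9000

47.900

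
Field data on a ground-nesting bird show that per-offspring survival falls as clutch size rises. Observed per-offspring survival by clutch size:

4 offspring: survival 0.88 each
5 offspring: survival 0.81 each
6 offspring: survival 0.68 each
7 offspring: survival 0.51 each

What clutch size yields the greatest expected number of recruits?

6

Expected recruits = c × s(c):
  c=4: 4 × 0.88 = 3.520
  c=5: 5 × 0.81 = 4.050
  c=6: 6 × 0.68 = 4.080
  c=7: 7 × 0.51 = 3.570
Maximum at c = 6 (4.080 recruits).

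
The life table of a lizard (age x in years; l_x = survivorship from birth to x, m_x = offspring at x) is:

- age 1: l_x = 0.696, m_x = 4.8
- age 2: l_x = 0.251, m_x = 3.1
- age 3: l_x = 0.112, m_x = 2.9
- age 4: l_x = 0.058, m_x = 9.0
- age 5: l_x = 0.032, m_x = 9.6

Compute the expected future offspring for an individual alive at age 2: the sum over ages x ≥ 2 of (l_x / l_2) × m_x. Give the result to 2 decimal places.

7.70

l_2 = 0.251. Conditional survival from age 2 to x is l_x / l_2.
  x=2: (0.251/0.251) × 3.1 = 3.1000
  x=3: (0.112/0.251) × 2.9 = 1.2940
  x=4: (0.058/0.251) × 9.0 = 2.0797
  x=5: (0.032/0.251) × 9.6 = 1.2239
Sum = 3.1000 + 1.2940 + 2.0797 + 1.2239 = 7.6976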